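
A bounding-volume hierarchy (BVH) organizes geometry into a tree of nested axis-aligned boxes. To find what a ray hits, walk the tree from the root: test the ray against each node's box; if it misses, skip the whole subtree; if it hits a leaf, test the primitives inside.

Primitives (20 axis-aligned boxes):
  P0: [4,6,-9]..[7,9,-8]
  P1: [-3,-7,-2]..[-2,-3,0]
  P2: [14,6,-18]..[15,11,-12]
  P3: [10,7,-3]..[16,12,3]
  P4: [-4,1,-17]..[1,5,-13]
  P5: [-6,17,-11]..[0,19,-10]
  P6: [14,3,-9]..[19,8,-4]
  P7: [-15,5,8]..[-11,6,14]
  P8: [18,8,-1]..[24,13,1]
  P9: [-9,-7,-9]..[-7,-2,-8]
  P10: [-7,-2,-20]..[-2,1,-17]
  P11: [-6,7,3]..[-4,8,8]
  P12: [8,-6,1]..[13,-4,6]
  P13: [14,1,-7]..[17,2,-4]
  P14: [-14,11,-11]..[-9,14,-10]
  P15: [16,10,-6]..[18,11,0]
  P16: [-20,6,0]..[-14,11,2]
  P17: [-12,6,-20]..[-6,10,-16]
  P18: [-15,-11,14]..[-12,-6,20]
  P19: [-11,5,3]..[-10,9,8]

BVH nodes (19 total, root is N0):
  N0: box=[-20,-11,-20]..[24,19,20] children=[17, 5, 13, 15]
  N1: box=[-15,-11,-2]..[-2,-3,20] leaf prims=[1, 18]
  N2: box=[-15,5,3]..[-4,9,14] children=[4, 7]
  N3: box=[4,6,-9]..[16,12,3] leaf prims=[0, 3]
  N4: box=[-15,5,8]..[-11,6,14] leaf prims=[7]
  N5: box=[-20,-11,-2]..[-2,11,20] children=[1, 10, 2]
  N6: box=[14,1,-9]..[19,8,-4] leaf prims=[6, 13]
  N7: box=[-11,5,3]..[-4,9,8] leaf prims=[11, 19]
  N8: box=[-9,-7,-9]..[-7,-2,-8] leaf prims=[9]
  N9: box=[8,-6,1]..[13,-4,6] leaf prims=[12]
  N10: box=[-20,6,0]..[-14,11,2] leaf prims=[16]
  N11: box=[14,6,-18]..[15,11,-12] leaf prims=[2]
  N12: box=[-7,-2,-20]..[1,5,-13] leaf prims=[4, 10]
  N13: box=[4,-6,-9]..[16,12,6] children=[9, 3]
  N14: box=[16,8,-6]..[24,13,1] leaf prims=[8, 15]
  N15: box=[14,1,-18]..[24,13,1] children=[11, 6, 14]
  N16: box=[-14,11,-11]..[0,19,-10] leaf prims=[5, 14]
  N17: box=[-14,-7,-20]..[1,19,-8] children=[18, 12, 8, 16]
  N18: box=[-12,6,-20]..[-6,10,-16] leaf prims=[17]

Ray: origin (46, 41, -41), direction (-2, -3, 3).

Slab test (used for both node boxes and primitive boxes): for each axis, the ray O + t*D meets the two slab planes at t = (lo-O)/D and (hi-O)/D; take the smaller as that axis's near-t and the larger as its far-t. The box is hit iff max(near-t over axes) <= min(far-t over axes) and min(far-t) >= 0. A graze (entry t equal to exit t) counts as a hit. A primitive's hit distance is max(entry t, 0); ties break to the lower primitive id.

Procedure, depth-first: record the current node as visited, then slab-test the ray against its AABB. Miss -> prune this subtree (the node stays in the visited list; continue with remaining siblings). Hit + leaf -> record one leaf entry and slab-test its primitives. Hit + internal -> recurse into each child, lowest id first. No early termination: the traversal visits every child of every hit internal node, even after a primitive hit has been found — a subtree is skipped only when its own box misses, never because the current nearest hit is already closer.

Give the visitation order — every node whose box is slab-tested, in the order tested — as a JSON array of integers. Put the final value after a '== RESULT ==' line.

Trace the traversal:
N0 x:[11,33] y:[22/3,52/3] z:[7,61/3] -> hit [11,52/3], descend [5, 13, 15, 17]
  N5 x:[24,33] y:[10,52/3] z:[13,61/3] -> miss, prune
  N13 x:[15,21] y:[29/3,47/3] z:[32/3,47/3] -> hit [15,47/3], descend [3, 9]
    N3 x:[15,21] y:[29/3,35/3] z:[32/3,44/3] -> miss, prune
    N9 x:[33/2,19] y:[15,47/3] z:[14,47/3] -> miss, prune
  N15 x:[11,16] y:[28/3,40/3] z:[23/3,14] -> hit [11,40/3], descend [6, 11, 14]
    N6 x:[27/2,16] y:[11,40/3] z:[32/3,37/3] -> miss, prune
    N11 x:[31/2,16] y:[10,35/3] z:[23/3,29/3] -> miss, prune
    N14 x:[11,15] y:[28/3,11] z:[35/3,14] -> miss, prune
  N17 x:[45/2,30] y:[22/3,16] z:[7,11] -> miss, prune

Summary -> nodes [0, 5, 13, 3, 9, 15, 6, 11, 14, 17]; box-tests=10; leaf-entries=0; first=miss

== RESULT ==
[0, 5, 13, 3, 9, 15, 6, 11, 14, 17]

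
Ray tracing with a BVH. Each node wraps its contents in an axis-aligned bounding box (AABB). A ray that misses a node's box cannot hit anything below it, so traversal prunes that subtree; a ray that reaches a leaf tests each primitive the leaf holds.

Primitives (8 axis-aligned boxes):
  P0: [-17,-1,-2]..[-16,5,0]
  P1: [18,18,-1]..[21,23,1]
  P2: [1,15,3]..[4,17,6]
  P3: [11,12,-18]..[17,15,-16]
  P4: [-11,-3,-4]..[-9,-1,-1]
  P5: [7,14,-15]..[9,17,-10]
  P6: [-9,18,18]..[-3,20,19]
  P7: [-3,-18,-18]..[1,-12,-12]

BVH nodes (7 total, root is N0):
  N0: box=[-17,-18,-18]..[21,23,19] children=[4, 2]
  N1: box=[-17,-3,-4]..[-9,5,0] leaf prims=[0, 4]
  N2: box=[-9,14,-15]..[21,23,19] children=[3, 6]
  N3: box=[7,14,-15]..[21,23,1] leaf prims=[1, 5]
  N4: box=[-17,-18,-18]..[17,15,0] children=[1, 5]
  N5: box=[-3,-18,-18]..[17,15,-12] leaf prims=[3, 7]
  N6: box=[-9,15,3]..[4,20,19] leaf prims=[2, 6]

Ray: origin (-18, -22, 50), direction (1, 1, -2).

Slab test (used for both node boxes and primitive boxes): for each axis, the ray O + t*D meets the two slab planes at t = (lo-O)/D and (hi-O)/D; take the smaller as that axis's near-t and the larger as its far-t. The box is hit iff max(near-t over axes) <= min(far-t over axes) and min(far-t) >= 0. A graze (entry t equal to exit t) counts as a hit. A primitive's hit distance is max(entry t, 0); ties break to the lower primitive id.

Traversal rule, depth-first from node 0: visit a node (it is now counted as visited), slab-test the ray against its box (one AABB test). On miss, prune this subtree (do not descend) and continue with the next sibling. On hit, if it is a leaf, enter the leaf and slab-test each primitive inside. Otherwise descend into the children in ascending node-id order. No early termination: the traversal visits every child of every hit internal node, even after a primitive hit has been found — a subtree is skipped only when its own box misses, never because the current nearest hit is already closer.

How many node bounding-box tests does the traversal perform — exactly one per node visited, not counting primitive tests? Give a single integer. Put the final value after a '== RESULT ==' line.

Trace the traversal:
N0 x:[1,39] y:[4,45] z:[31/2,34] -> hit [31/2,34], descend [2, 4]
  N2 x:[9,39] y:[36,45] z:[31/2,65/2] -> miss, prune
  N4 x:[1,35] y:[4,37] z:[25,34] -> hit [25,34], descend [1, 5]
    N1 x:[1,9] y:[19,27] z:[25,27] -> miss, prune
    N5 x:[15,35] y:[4,37] z:[31,34] -> hit [31,34] leaf, test {P3@t=34, P7(miss)}

5 AABB tests over nodes [0, 2, 4, 1, 5]; 1 leaf entered; closest P3.

== RESULT ==
5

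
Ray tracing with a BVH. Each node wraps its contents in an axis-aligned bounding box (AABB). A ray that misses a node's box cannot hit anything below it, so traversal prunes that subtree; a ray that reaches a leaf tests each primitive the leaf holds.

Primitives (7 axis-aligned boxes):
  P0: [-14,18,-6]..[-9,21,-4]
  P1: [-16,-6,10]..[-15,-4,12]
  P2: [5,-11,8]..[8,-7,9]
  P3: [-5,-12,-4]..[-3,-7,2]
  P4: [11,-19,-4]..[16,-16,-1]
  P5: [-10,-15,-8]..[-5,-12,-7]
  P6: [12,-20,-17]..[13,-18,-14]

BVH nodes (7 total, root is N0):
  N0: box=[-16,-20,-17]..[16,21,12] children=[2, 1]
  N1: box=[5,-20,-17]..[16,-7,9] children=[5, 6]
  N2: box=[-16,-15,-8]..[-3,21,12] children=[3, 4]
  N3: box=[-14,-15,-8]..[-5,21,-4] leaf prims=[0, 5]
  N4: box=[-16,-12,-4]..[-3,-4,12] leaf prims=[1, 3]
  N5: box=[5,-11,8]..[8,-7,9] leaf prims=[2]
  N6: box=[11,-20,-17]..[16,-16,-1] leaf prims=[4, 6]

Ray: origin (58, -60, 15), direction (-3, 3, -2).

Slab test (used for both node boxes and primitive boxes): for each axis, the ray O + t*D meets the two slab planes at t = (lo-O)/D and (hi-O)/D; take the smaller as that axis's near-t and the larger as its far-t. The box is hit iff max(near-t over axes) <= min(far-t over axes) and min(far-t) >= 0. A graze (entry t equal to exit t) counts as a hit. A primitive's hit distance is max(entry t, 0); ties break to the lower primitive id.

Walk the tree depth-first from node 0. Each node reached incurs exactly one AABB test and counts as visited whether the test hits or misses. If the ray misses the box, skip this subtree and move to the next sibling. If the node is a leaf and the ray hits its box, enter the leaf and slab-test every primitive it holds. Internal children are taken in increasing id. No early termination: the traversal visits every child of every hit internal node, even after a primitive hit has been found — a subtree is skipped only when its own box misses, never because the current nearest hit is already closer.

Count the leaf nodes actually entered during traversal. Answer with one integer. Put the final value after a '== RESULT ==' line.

Traverse from the root:
N0 x:[14,74/3] y:[40/3,27] z:[3/2,16] -> hit [14,16], descend [1, 2]
  N1 x:[14,53/3] y:[40/3,53/3] z:[3,16] -> hit [14,16], descend [5, 6]
    N5 x:[50/3,53/3] y:[49/3,53/3] z:[3,7/2] -> miss, prune
    N6 x:[14,47/3] y:[40/3,44/3] z:[8,16] -> hit [14,44/3] leaf, test {P4(miss), P6(miss)}
  N2 x:[61/3,74/3] y:[15,27] z:[3/2,23/2] -> miss, prune

order=[0, 1, 5, 6, 2]  |boxes|=5  |leaves|=1  hit=miss

== RESULT ==
1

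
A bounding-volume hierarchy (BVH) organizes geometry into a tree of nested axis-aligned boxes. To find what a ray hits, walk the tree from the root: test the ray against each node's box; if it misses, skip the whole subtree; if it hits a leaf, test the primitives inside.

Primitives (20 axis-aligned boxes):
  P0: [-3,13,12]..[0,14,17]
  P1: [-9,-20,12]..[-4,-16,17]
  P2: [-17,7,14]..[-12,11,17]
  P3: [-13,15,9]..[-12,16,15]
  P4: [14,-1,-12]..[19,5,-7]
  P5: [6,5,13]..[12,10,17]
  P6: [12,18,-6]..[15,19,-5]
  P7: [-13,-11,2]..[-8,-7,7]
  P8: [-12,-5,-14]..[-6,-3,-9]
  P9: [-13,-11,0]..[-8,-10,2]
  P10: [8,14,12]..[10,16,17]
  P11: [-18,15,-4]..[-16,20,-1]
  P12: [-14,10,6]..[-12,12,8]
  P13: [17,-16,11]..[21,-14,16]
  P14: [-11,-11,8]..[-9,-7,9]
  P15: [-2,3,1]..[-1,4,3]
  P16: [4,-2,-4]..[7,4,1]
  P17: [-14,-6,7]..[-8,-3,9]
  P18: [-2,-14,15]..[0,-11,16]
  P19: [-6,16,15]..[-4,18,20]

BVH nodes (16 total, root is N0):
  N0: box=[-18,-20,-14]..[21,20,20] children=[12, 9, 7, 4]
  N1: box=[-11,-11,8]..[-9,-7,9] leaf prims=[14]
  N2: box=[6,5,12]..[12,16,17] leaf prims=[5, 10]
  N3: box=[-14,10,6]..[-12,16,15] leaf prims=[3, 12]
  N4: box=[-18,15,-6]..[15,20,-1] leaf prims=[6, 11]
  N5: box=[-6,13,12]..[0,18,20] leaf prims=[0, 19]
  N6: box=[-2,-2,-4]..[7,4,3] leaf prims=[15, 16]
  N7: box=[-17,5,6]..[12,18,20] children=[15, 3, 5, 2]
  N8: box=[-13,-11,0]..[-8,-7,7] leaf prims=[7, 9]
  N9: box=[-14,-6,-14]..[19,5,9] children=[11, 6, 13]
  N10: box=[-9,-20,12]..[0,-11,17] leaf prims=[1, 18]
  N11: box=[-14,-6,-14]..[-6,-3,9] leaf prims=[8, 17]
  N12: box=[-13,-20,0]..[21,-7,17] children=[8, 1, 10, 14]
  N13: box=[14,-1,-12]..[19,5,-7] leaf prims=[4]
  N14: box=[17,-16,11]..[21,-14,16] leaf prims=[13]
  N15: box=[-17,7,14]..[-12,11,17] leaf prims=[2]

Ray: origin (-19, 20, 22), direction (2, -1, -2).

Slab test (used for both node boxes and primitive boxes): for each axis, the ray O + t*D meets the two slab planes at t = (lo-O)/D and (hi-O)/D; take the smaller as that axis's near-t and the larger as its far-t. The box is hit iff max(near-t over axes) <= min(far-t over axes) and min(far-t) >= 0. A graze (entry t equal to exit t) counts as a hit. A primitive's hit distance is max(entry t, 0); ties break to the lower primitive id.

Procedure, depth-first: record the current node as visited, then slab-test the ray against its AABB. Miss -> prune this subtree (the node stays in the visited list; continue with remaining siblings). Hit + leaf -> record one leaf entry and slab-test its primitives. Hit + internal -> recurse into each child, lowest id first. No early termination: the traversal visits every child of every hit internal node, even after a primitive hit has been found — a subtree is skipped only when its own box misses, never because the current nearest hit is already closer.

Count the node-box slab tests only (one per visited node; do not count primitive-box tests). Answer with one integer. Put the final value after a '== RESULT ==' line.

Traverse from the root:
N0 x:[1/2,20] y:[0,40] z:[1,18] -> hit [1,18], descend [4, 7, 9, 12]
  N4 x:[1/2,17] y:[0,5] z:[23/2,14] -> miss, prune
  N7 x:[1,31/2] y:[2,15] z:[1,8] -> hit [2,8], descend [2, 3, 5, 15]
    N2 x:[25/2,31/2] y:[4,15] z:[5/2,5] -> miss, prune
    N3 x:[5/2,7/2] y:[4,10] z:[7/2,8] -> miss, prune
    N5 x:[13/2,19/2] y:[2,7] z:[1,5] -> miss, prune
    N15 x:[1,7/2] y:[9,13] z:[5/2,4] -> miss, prune
  N9 x:[5/2,19] y:[15,26] z:[13/2,18] -> hit [15,18], descend [6, 11, 13]
    N6 x:[17/2,13] y:[16,22] z:[19/2,13] -> miss, prune
    N11 x:[5/2,13/2] y:[23,26] z:[13/2,18] -> miss, prune
    N13 x:[33/2,19] y:[15,21] z:[29/2,17] -> hit [33/2,17] leaf, test {P4@t=33/2}
  N12 x:[3,20] y:[27,40] z:[5/2,11] -> miss, prune

order=[0, 4, 7, 2, 3, 5, 15, 9, 6, 11, 13, 12]  |boxes|=12  |leaves|=1  hit=P4

== RESULT ==
12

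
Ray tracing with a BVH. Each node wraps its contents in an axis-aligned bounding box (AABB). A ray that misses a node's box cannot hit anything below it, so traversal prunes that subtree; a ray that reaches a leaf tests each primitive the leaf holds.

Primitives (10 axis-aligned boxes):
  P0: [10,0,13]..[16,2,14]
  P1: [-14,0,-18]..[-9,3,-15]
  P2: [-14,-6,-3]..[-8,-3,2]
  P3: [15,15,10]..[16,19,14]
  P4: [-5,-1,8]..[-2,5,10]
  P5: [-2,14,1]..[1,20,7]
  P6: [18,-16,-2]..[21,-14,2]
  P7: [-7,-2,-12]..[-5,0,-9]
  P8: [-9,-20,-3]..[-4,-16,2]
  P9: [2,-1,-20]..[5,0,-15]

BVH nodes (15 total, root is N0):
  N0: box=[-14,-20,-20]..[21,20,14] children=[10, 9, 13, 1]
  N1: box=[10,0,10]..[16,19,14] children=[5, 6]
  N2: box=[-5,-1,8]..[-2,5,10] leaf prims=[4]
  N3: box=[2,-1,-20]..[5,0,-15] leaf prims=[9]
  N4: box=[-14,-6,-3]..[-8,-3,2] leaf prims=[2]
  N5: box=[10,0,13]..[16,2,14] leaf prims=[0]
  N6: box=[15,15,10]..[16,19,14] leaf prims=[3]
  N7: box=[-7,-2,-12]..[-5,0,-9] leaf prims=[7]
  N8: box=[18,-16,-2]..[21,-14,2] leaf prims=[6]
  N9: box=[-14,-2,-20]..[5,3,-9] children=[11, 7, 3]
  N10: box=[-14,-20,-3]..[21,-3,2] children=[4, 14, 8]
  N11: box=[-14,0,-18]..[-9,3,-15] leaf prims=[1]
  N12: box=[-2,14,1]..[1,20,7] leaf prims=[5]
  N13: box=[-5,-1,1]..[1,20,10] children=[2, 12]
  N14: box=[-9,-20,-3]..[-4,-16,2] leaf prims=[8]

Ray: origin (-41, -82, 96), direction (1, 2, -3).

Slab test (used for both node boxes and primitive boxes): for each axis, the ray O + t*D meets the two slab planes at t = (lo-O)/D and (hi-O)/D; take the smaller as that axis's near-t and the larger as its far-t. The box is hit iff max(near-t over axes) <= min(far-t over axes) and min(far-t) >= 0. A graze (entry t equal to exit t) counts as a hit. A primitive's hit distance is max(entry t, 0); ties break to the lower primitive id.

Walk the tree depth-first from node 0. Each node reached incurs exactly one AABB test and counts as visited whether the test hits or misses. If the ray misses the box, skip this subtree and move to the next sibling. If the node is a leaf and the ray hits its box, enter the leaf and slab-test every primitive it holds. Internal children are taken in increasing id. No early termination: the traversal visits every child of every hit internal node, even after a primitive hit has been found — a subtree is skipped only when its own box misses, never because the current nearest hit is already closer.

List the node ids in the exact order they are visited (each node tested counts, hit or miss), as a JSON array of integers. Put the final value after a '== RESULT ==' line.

Traverse from the root:
N0 x:[27,62] y:[31,51] z:[82/3,116/3] -> hit [31,116/3], descend [1, 9, 10, 13]
  N1 x:[51,57] y:[41,101/2] z:[82/3,86/3] -> miss, prune
  N9 x:[27,46] y:[40,85/2] z:[35,116/3] -> miss, prune
  N10 x:[27,62] y:[31,79/2] z:[94/3,33] -> hit [94/3,33], descend [4, 8, 14]
    N4 x:[27,33] y:[38,79/2] z:[94/3,33] -> miss, prune
    N8 x:[59,62] y:[33,34] z:[94/3,98/3] -> miss, prune
    N14 x:[32,37] y:[31,33] z:[94/3,33] -> hit [32,33] leaf, test {P8@t=32}
  N13 x:[36,42] y:[81/2,51] z:[86/3,95/3] -> miss, prune

8 AABB tests over nodes [0, 1, 9, 10, 4, 8, 14, 13]; 1 leaf entered; closest P8.

== RESULT ==
[0, 1, 9, 10, 4, 8, 14, 13]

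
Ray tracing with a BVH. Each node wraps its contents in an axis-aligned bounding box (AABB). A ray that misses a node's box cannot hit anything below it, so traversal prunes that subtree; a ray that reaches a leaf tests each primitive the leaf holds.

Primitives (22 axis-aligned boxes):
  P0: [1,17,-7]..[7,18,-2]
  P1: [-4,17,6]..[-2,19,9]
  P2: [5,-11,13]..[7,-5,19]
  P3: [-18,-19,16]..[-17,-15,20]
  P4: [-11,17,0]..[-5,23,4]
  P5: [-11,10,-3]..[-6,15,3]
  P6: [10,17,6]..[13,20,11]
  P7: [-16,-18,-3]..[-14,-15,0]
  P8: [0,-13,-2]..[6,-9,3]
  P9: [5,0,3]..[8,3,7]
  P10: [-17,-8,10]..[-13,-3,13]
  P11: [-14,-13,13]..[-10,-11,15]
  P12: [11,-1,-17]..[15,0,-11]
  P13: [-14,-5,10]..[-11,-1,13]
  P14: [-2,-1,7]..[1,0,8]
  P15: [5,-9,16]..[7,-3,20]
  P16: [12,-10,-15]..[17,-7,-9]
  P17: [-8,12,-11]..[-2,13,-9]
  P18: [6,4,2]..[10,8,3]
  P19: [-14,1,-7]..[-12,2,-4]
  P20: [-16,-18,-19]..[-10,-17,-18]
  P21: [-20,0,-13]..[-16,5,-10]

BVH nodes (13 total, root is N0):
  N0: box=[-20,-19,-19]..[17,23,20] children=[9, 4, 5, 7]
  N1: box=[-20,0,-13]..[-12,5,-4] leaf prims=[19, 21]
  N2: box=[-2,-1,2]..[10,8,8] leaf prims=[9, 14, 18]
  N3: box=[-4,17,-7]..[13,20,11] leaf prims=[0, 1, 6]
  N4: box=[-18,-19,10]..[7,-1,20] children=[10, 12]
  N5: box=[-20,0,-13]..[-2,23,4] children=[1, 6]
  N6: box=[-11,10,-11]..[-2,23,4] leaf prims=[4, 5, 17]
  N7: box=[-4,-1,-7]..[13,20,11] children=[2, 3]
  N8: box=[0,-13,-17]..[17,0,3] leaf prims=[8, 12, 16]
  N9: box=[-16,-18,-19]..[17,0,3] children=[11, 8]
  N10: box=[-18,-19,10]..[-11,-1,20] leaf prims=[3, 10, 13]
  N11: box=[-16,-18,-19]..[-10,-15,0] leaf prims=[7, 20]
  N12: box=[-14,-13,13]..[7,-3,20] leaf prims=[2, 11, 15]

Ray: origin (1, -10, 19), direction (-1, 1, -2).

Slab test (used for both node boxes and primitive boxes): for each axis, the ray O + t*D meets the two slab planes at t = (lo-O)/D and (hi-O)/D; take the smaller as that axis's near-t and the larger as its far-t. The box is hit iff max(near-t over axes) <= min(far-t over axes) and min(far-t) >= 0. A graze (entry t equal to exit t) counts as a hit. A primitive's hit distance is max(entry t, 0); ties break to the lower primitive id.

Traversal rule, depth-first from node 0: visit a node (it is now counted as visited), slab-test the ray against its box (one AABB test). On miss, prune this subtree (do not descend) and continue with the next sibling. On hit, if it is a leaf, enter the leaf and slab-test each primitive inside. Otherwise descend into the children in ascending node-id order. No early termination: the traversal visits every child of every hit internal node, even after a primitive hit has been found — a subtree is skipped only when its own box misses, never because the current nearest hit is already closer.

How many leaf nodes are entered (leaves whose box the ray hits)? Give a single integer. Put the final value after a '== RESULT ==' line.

Trace the traversal:
N0 x:[-16,21] y:[-9,33] z:[-1/2,19] -> hit [-1/2,19], descend [4, 5, 7, 9]
  N4 x:[-6,19] y:[-9,9] z:[-1/2,9/2] -> hit [-1/2,9/2], descend [10, 12]
    N10 x:[12,19] y:[-9,9] z:[-1/2,9/2] -> miss, prune
    N12 x:[-6,15] y:[-3,7] z:[-1/2,3] -> hit [-1/2,3] leaf, test {P2(miss), P11(miss), P15(miss)}
  N5 x:[3,21] y:[10,33] z:[15/2,16] -> hit [10,16], descend [1, 6]
    N1 x:[13,21] y:[10,15] z:[23/2,16] -> hit [13,15] leaf, test {P19(miss), P21(miss)}
    N6 x:[3,12] y:[20,33] z:[15/2,15] -> miss, prune
  N7 x:[-12,5] y:[9,30] z:[4,13] -> miss, prune
  N9 x:[-16,17] y:[-8,10] z:[8,19] -> hit [8,10], descend [8, 11]
    N8 x:[-16,1] y:[-3,10] z:[8,18] -> miss, prune
    N11 x:[11,17] y:[-8,-5] z:[19/2,19] -> miss, prune

11 AABB tests over nodes [0, 4, 10, 12, 5, 1, 6, 7, 9, 8, 11]; 2 leaves entered; closest miss.

== RESULT ==
2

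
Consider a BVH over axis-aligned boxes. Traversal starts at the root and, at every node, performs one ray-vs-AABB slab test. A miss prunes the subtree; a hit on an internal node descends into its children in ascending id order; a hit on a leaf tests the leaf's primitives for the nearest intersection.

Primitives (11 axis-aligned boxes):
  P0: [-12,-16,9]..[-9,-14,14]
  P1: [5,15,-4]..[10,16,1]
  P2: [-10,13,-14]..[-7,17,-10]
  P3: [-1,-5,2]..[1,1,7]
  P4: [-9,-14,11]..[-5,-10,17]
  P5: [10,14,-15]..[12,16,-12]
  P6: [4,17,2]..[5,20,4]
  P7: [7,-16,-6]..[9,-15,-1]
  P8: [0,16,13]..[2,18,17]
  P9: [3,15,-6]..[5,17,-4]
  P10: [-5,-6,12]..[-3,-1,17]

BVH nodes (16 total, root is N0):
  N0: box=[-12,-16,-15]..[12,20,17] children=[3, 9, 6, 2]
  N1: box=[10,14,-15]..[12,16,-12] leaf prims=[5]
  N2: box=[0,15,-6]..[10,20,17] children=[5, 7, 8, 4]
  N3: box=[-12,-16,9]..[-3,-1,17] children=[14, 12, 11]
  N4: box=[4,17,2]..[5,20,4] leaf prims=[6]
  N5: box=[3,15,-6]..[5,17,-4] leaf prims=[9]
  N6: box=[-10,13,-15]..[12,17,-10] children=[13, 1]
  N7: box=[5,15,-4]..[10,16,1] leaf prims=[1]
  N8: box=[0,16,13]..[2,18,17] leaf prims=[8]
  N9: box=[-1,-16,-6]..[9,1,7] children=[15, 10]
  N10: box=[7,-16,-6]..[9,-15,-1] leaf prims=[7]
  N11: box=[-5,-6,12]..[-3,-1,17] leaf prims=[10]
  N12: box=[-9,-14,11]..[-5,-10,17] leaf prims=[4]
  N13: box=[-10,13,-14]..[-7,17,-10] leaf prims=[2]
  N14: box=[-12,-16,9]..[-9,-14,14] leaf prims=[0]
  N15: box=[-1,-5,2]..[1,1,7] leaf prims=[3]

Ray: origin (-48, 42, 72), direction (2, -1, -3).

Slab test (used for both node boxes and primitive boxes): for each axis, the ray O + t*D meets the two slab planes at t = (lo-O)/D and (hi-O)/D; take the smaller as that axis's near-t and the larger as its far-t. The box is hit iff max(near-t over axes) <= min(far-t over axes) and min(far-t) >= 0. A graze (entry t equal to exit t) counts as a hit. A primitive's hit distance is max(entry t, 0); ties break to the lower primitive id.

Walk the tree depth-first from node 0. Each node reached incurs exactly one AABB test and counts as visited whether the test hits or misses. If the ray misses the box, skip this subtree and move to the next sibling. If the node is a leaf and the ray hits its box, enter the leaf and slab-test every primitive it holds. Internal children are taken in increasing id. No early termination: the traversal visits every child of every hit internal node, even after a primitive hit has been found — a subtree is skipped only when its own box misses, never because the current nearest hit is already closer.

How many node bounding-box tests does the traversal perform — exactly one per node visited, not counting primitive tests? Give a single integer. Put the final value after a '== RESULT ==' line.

Trace the traversal:
N0 x:[18,30] y:[22,58] z:[55/3,29] -> hit [22,29], descend [2, 3, 6, 9]
  N2 x:[24,29] y:[22,27] z:[55/3,26] -> hit [24,26], descend [4, 5, 7, 8]
    N4 x:[26,53/2] y:[22,25] z:[68/3,70/3] -> miss, prune
    N5 x:[51/2,53/2] y:[25,27] z:[76/3,26] -> hit [51/2,26] leaf, test {P9@t=51/2}
    N7 x:[53/2,29] y:[26,27] z:[71/3,76/3] -> miss, prune
    N8 x:[24,25] y:[24,26] z:[55/3,59/3] -> miss, prune
  N3 x:[18,45/2] y:[43,58] z:[55/3,21] -> miss, prune
  N6 x:[19,30] y:[25,29] z:[82/3,29] -> hit [82/3,29], descend [1, 13]
    N1 x:[29,30] y:[26,28] z:[28,29] -> miss, prune
    N13 x:[19,41/2] y:[25,29] z:[82/3,86/3] -> miss, prune
  N9 x:[47/2,57/2] y:[41,58] z:[65/3,26] -> miss, prune

order=[0, 2, 4, 5, 7, 8, 3, 6, 1, 13, 9]  |boxes|=11  |leaves|=1  hit=P9

== RESULT ==
11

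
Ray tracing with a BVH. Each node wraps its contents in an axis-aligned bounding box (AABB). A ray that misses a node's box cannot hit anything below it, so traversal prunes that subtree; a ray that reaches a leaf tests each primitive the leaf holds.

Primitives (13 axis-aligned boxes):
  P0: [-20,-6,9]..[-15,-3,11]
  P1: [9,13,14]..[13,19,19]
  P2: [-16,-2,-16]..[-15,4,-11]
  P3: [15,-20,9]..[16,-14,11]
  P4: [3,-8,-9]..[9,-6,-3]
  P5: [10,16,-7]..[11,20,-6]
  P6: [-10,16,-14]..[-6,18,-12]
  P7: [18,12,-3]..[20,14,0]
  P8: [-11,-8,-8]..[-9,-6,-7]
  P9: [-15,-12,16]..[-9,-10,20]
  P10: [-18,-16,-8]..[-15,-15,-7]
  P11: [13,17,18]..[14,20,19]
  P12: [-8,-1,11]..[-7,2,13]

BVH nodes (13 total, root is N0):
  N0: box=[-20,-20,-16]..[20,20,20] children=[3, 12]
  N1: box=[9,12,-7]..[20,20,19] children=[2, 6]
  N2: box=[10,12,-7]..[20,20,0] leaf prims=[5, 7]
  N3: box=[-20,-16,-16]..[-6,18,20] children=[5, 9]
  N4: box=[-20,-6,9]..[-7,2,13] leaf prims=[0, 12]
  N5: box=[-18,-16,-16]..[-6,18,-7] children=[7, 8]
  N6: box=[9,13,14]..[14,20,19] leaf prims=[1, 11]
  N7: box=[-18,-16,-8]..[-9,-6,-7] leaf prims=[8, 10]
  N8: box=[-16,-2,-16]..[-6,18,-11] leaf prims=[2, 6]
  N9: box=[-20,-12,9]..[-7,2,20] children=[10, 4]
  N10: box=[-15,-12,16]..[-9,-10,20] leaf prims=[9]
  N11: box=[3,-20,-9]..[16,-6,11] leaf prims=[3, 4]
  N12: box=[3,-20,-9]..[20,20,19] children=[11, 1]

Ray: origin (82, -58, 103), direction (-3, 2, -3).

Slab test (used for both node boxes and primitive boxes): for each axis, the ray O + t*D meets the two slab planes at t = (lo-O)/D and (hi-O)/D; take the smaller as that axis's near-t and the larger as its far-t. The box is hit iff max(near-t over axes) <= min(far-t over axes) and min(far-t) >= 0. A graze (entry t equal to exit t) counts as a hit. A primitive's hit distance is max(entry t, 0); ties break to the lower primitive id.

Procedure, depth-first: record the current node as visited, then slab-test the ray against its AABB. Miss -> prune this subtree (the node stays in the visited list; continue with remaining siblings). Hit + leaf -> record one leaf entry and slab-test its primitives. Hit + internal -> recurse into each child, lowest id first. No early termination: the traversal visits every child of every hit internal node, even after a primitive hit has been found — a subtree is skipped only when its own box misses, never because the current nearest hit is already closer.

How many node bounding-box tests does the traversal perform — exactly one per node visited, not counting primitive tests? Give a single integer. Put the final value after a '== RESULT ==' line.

Walk:
N0 x:[62/3,34] y:[19,39] z:[83/3,119/3] -> hit [83/3,34], descend [3, 12]
  N3 x:[88/3,34] y:[21,38] z:[83/3,119/3] -> hit [88/3,34], descend [5, 9]
    N5 x:[88/3,100/3] y:[21,38] z:[110/3,119/3] -> miss, prune
    N9 x:[89/3,34] y:[23,30] z:[83/3,94/3] -> hit [89/3,30], descend [4, 10]
      N4 x:[89/3,34] y:[26,30] z:[30,94/3] -> hit [30,30] leaf, test {P0(miss), P12@t=30}
      N10 x:[91/3,97/3] y:[23,24] z:[83/3,29] -> miss, prune
  N12 x:[62/3,79/3] y:[19,39] z:[28,112/3] -> miss, prune

Summary -> nodes [0, 3, 5, 9, 4, 10, 12]; box-tests=7; leaf-entries=1; first=P12

== RESULT ==
7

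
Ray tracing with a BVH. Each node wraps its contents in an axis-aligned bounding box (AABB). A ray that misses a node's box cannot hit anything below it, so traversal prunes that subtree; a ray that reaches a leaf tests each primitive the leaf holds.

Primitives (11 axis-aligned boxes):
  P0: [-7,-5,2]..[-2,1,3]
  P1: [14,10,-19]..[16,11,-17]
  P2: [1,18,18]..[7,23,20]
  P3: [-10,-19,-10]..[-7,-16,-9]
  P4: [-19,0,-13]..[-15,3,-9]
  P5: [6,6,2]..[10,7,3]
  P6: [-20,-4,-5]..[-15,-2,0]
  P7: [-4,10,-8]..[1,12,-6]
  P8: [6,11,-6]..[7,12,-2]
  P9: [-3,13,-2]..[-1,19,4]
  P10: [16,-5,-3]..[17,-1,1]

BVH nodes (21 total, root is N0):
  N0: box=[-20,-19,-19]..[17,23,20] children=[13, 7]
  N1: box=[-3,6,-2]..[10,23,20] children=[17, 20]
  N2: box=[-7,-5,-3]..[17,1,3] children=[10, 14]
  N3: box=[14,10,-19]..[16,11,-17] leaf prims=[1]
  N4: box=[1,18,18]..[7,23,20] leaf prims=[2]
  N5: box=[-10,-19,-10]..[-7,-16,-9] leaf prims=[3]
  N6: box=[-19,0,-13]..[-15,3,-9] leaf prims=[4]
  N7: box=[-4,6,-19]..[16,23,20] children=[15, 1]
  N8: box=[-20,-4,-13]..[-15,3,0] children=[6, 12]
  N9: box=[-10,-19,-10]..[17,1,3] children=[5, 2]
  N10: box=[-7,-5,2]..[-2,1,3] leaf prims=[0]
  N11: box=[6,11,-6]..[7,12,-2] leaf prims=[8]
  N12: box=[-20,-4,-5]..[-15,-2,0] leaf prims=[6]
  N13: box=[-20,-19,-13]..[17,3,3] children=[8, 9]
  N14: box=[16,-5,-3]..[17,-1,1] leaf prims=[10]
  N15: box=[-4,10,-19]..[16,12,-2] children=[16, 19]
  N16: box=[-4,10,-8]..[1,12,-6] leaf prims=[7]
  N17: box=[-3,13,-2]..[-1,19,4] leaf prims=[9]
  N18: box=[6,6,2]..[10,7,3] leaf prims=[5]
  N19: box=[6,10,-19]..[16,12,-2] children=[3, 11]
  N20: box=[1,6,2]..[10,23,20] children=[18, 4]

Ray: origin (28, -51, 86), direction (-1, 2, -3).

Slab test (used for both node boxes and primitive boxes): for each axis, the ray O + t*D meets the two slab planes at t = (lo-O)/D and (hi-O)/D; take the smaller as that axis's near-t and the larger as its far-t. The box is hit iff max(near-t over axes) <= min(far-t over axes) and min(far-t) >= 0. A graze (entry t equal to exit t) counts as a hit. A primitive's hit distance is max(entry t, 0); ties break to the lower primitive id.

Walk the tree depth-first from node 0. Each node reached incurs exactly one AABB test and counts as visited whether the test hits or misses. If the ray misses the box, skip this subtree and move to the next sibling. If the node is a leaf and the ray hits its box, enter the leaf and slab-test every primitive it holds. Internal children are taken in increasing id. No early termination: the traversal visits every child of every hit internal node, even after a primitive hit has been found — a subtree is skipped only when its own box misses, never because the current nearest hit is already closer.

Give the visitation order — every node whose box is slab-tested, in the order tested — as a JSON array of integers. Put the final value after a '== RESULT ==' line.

Walk:
N0 x:[11,48] y:[16,37] z:[22,35] -> hit [22,35], descend [7, 13]
  N7 x:[12,32] y:[57/2,37] z:[22,35] -> hit [57/2,32], descend [1, 15]
    N1 x:[18,31] y:[57/2,37] z:[22,88/3] -> hit [57/2,88/3], descend [17, 20]
      N17 x:[29,31] y:[32,35] z:[82/3,88/3] -> miss, prune
      N20 x:[18,27] y:[57/2,37] z:[22,28] -> miss, prune
    N15 x:[12,32] y:[61/2,63/2] z:[88/3,35] -> hit [61/2,63/2], descend [16, 19]
      N16 x:[27,32] y:[61/2,63/2] z:[92/3,94/3] -> hit [92/3,94/3] leaf, test {P7@t=92/3}
      N19 x:[12,22] y:[61/2,63/2] z:[88/3,35] -> miss, prune
  N13 x:[11,48] y:[16,27] z:[83/3,33] -> miss, prune

9 AABB tests over nodes [0, 7, 1, 17, 20, 15, 16, 19, 13]; 1 leaf entered; closest P7.

== RESULT ==
[0, 7, 1, 17, 20, 15, 16, 19, 13]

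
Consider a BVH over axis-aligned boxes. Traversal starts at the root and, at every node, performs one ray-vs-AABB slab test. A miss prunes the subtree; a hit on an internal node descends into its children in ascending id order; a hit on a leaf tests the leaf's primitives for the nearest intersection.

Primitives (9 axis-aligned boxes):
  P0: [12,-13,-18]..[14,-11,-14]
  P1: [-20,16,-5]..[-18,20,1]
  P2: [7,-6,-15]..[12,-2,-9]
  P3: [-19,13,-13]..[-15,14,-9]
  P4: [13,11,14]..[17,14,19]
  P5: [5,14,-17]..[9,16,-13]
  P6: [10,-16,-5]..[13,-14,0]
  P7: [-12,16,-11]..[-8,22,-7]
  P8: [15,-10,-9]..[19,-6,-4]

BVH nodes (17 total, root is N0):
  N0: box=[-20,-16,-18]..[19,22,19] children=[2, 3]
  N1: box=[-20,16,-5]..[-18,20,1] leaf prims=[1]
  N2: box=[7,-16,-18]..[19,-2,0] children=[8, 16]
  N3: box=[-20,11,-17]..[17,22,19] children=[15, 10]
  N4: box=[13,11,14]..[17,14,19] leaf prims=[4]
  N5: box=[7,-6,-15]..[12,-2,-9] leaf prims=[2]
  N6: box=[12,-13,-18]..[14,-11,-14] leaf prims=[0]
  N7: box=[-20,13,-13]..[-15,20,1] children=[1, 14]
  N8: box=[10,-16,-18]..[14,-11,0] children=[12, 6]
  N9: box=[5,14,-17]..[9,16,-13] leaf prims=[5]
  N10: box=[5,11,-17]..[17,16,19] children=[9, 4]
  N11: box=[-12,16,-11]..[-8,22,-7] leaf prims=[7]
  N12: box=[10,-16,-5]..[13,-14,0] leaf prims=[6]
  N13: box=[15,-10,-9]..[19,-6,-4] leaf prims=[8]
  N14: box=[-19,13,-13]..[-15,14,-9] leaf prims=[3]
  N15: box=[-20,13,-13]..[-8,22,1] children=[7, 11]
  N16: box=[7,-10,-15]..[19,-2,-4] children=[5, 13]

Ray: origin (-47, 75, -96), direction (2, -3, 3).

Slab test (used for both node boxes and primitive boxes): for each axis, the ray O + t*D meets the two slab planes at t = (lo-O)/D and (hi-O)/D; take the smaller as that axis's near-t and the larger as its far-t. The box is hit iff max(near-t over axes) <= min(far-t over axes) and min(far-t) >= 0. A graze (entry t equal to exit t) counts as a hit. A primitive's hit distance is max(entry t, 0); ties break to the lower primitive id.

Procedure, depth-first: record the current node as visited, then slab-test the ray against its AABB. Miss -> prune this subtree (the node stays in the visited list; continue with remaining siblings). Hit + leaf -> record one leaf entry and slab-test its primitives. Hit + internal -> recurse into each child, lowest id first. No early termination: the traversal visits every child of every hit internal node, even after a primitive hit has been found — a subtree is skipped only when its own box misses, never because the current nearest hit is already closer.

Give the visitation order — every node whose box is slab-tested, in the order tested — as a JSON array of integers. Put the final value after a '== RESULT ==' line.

Traverse from the root:
N0 x:[27/2,33] y:[53/3,91/3] z:[26,115/3] -> hit [26,91/3], descend [2, 3]
  N2 x:[27,33] y:[77/3,91/3] z:[26,32] -> hit [27,91/3], descend [8, 16]
    N8 x:[57/2,61/2] y:[86/3,91/3] z:[26,32] -> hit [86/3,91/3], descend [6, 12]
      N6 x:[59/2,61/2] y:[86/3,88/3] z:[26,82/3] -> miss, prune
      N12 x:[57/2,30] y:[89/3,91/3] z:[91/3,32] -> miss, prune
    N16 x:[27,33] y:[77/3,85/3] z:[27,92/3] -> hit [27,85/3], descend [5, 13]
      N5 x:[27,59/2] y:[77/3,27] z:[27,29] -> hit [27,27] leaf, test {P2@t=27}
      N13 x:[31,33] y:[27,85/3] z:[29,92/3] -> miss, prune
  N3 x:[27/2,32] y:[53/3,64/3] z:[79/3,115/3] -> miss, prune

Visited [0, 2, 8, 6, 12, 16, 5, 13, 3]. Tests: 9 box, 1 leaf. Nearest: P2.

== RESULT ==
[0, 2, 8, 6, 12, 16, 5, 13, 3]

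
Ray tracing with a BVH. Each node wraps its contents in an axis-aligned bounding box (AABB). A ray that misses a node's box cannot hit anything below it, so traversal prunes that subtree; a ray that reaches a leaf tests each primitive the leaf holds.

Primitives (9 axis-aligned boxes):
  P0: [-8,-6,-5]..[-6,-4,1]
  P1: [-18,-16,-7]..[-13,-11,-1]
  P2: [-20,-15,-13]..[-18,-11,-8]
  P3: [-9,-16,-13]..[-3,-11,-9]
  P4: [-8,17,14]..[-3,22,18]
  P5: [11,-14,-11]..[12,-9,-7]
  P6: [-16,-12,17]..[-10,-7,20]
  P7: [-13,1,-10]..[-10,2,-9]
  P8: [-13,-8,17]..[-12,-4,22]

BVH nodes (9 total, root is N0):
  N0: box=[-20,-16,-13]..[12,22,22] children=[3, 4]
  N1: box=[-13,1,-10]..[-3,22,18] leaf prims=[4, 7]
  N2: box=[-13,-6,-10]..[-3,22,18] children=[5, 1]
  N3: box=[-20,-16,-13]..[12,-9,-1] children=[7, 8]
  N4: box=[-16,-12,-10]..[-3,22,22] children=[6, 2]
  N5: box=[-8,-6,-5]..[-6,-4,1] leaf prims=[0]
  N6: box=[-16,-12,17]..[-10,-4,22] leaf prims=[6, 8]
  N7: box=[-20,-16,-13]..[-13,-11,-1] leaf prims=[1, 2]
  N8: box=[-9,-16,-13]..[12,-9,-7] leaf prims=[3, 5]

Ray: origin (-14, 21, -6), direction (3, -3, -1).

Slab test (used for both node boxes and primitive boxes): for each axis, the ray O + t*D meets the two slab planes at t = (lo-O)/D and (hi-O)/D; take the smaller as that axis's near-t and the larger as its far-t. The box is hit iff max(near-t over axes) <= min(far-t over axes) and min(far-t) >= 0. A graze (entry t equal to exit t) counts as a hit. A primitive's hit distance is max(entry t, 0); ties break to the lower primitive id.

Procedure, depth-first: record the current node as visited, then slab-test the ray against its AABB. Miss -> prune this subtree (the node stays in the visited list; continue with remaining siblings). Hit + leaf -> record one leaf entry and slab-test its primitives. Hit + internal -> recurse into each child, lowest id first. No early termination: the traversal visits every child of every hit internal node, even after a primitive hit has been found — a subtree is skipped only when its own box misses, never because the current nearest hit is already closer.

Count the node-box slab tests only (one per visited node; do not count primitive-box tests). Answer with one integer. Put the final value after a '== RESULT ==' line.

Traverse from the root:
N0 x:[-2,26/3] y:[-1/3,37/3] z:[-28,7] -> hit [-1/3,7], descend [3, 4]
  N3 x:[-2,26/3] y:[10,37/3] z:[-5,7] -> miss, prune
  N4 x:[-2/3,11/3] y:[-1/3,11] z:[-28,4] -> hit [-1/3,11/3], descend [2, 6]
    N2 x:[1/3,11/3] y:[-1/3,9] z:[-24,4] -> hit [1/3,11/3], descend [1, 5]
      N1 x:[1/3,11/3] y:[-1/3,20/3] z:[-24,4] -> hit [1/3,11/3] leaf, test {P4(miss), P7(miss)}
      N5 x:[2,8/3] y:[25/3,9] z:[-7,-1] -> miss, prune
    N6 x:[-2/3,4/3] y:[25/3,11] z:[-28,-23] -> miss, prune

Summary -> nodes [0, 3, 4, 2, 1, 5, 6]; box-tests=7; leaf-entries=1; first=miss

== RESULT ==
7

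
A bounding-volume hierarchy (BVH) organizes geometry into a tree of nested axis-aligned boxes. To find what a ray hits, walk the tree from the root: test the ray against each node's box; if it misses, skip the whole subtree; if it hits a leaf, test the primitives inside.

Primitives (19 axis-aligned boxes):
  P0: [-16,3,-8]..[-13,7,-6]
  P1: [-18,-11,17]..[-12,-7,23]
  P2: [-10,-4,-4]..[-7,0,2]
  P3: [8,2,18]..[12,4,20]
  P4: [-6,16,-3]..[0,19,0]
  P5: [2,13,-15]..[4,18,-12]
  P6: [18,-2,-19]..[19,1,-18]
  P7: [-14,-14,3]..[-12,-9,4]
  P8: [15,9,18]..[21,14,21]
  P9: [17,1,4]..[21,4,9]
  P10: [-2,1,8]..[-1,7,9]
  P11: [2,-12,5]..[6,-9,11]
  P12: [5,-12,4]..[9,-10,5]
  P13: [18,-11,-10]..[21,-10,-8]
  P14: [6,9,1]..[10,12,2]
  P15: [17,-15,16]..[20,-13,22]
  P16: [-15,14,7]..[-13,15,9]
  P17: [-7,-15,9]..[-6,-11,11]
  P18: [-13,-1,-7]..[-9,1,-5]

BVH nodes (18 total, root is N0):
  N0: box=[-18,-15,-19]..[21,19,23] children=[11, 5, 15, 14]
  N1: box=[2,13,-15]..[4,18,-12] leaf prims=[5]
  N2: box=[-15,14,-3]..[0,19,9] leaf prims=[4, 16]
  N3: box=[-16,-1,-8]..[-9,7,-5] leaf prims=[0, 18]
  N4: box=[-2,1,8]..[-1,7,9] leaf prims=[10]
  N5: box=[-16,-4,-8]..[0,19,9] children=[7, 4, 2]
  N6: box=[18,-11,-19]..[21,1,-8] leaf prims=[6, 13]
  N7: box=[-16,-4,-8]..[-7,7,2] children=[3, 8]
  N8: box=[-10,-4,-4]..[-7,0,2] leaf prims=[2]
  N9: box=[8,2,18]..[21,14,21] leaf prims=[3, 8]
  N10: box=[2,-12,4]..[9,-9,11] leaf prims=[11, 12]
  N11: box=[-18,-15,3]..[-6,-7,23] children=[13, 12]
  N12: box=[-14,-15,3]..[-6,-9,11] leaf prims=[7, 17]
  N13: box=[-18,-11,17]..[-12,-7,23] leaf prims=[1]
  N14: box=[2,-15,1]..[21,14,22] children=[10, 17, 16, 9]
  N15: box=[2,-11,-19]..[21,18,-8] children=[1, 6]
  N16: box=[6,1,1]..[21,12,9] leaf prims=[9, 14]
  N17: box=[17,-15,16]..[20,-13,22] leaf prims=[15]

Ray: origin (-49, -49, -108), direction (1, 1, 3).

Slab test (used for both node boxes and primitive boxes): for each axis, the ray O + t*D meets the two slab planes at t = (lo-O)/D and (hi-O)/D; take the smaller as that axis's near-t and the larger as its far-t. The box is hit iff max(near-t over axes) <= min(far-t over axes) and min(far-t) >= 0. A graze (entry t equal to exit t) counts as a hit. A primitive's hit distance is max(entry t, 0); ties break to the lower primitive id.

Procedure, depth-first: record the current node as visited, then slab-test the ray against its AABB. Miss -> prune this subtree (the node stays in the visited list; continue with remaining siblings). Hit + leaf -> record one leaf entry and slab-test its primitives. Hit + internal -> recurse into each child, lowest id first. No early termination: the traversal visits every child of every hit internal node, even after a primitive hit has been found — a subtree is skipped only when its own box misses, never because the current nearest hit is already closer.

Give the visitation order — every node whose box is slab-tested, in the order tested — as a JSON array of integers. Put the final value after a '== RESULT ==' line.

Walk:
N0 x:[31,70] y:[34,68] z:[89/3,131/3] -> hit [34,131/3], descend [5, 11, 14, 15]
  N5 x:[33,49] y:[45,68] z:[100/3,39] -> miss, prune
  N11 x:[31,43] y:[34,42] z:[37,131/3] -> hit [37,42], descend [12, 13]
    N12 x:[35,43] y:[34,40] z:[37,119/3] -> hit [37,119/3] leaf, test {P7@t=37, P17(miss)}
    N13 x:[31,37] y:[38,42] z:[125/3,131/3] -> miss, prune
  N14 x:[51,70] y:[34,63] z:[109/3,130/3] -> miss, prune
  N15 x:[51,70] y:[38,67] z:[89/3,100/3] -> miss, prune

order=[0, 5, 11, 12, 13, 14, 15]  |boxes|=7  |leaves|=1  hit=P7

== RESULT ==
[0, 5, 11, 12, 13, 14, 15]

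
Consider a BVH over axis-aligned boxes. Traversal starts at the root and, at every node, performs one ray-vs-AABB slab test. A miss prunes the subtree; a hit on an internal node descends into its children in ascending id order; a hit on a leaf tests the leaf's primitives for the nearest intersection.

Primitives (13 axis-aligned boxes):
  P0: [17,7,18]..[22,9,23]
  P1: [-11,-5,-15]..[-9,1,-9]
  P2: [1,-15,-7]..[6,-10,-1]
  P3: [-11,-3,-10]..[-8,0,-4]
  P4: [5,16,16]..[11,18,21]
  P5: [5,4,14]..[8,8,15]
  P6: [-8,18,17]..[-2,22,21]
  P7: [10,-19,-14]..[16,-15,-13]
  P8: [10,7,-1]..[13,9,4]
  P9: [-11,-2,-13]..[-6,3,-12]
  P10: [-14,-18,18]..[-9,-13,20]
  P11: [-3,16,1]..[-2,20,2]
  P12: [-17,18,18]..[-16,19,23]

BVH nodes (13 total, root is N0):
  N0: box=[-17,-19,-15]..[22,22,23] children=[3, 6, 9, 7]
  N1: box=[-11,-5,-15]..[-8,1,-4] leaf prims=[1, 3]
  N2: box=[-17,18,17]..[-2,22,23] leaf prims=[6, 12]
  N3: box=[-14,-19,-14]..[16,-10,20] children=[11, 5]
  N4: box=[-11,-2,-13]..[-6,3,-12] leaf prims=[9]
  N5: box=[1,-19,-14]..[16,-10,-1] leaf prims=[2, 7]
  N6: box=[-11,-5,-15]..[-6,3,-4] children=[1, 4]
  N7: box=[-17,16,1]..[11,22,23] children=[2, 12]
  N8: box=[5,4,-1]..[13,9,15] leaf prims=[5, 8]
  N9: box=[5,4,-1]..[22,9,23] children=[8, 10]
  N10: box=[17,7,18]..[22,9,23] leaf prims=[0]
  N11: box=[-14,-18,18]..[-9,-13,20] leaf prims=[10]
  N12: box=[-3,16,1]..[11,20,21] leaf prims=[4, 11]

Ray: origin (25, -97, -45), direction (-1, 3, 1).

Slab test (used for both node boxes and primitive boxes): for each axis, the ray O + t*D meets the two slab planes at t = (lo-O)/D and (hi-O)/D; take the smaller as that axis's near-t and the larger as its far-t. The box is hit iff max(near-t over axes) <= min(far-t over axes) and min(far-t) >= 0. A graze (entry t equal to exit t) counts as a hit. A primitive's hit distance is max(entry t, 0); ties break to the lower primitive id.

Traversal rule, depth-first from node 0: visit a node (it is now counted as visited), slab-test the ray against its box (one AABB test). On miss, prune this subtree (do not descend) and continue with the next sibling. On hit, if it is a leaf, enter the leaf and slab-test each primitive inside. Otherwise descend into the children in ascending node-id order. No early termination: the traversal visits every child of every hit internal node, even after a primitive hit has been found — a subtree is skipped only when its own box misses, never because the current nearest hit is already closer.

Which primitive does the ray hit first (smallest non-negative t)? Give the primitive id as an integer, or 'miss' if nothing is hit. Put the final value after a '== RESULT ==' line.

Traverse from the root:
N0 x:[3,42] y:[26,119/3] z:[30,68] -> hit [30,119/3], descend [3, 6, 7, 9]
  N3 x:[9,39] y:[26,29] z:[31,65] -> miss, prune
  N6 x:[31,36] y:[92/3,100/3] z:[30,41] -> hit [31,100/3], descend [1, 4]
    N1 x:[33,36] y:[92/3,98/3] z:[30,41] -> miss, prune
    N4 x:[31,36] y:[95/3,100/3] z:[32,33] -> hit [32,33] leaf, test {P9@t=32}
  N7 x:[14,42] y:[113/3,119/3] z:[46,68] -> miss, prune
  N9 x:[3,20] y:[101/3,106/3] z:[44,68] -> miss, prune

order=[0, 3, 6, 1, 4, 7, 9]  |boxes|=7  |leaves|=1  hit=P9

== RESULT ==
9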